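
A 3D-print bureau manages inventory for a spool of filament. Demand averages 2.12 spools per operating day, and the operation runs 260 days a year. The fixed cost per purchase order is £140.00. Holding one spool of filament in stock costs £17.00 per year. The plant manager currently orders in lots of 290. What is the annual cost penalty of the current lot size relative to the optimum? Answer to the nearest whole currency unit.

Annual demand D = 2.12 × 260 = 551.2.
EOQ = √(2DS/H) = √(2 × 551.2 × 140 / 17) ≈ 95.28.
Cost at Q* = (D/Q*)S + (Q*/2)H = √(2DSH) ≈ £1,619.79.
Cost at Q = 290: (551.2/290)×140 + (290/2)×17 = £266.10 + £2,465.00 = £2,731.10.
Excess = £2,731.10 − £1,619.79 = £1,111.31.

Extra cost ≈ £1,111 per year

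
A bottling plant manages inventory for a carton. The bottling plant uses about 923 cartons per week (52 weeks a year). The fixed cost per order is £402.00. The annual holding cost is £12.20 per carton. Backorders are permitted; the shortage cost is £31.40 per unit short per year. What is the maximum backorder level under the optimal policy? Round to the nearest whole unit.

Annual demand D = 923 × 52 = 47,996.
With planned backorders, Q* = √(2DS/H) · √((H+B)/B).
√(2DS/H) = √(2 × 47,996 × 402 / 12.2) = 1778.487.
√((H+B)/B) = √((12.2+31.4)/31.4) = 1.1784.
Q* ≈ 2095.700.
S* = Q* · H/(H+B) = 2095.700 × 12.2/43.6 ≈ 586.411.

S* ≈ 586 cartons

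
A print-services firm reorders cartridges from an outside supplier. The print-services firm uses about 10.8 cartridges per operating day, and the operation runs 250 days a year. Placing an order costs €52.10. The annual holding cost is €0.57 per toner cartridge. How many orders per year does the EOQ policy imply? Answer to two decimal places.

N ≈ 3.84 orders per year

Annual demand D = 10.8 × 250 = 2,700.
Q* = √(2DS/H) = √(2 × 2,700 × 52.1 / 0.57) ≈ 702.55.
Orders per year = D / Q* = 2,700 / 702.55 ≈ 3.843.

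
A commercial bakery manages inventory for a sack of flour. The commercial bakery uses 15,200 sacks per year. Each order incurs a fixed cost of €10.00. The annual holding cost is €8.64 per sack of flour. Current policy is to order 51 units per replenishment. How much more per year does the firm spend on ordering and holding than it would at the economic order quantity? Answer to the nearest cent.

EOQ = √(2DS/H) = √(2 × 15,200 × 10 / 8.64) ≈ 187.58.
Cost at Q* = (D/Q*)S + (Q*/2)H = √(2DSH) ≈ €1,620.67.
Cost at Q = 51: (15,200/51)×10 + (51/2)×8.64 = €2,980.39 + €220.32 = €3,200.71.
Excess = €3,200.71 − €1,620.67 = €1,580.05.

Extra cost ≈ €1,580.05 per year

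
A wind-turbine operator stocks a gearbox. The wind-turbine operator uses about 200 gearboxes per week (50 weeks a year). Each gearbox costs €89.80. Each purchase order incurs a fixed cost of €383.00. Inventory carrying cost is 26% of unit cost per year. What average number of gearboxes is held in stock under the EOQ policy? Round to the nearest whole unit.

Average inventory ≈ 286 gearboxes

Annual demand D = 200 × 50 = 10,000.
Holding cost H = 0.26 × €89.80 = €23.3480 per unit per year.
The optimal lot size = √(2DS/H) = √(2 × 10,000 × 383 / 23.348) ≈ 572.78.
Average inventory = Q*/2 ≈ 572.78 / 2 = 286.391.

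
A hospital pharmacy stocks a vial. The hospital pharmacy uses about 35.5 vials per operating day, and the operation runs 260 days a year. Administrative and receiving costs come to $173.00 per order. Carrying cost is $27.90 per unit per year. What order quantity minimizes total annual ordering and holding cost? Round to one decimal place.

Annual demand D = 35.5 × 260 = 9,230.
EOQ = √(2DS / H) = √(2 × 9,230 × 173 / 27.9).
= √(3,193,580 / 27.9) = √114,465.233 ≈ 338.327.

Q* ≈ 338.3 vials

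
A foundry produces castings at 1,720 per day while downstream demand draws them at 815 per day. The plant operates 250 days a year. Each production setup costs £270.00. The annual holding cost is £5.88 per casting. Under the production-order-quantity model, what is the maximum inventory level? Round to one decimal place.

I_max ≈ 3,137.7 castings

Annual demand D = 815 × 250 = 203,750.
Production build-up factor (1 − d/p) = 1 − 815/1,720 = 0.5262.
Q* = √(2DS / (H(1 − d/p))) = √(2 × 203,750 × 270 / (5.88 × 0.5262)).
= √(110,025,000 / 3.0938) ≈ 5963.441.
Maximum inventory = Q*(1 − d/p) = 5963.441 × 0.5262 ≈ 3137.741.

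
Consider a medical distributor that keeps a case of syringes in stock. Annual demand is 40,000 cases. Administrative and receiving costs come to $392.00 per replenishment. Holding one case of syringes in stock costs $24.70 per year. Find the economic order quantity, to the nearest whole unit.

Q* ≈ 1,127 cases

EOQ = √(2DS / H) = √(2 × 40,000 × 392 / 24.7).
= √(31,360,000 / 24.7) = √1,269,635.6275 ≈ 1126.781.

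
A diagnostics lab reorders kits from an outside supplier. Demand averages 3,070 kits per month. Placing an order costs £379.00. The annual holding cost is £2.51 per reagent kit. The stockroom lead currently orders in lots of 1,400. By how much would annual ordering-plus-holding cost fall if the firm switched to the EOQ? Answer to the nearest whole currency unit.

Annual demand D = 3,070 × 12 = 36,840.
EOQ = √(2DS/H) = √(2 × 36,840 × 379 / 2.51) ≈ 3335.47.
Cost at Q* = (D/Q*)S + (Q*/2)H = √(2DSH) ≈ £8,372.04.
Cost at Q = 1,400: (36,840/1,400)×379 + (1,400/2)×2.51 = £9,973.11 + £1,757.00 = £11,730.11.
Excess = £11,730.11 − £8,372.04 = £3,358.07.

Extra cost ≈ £3,358 per year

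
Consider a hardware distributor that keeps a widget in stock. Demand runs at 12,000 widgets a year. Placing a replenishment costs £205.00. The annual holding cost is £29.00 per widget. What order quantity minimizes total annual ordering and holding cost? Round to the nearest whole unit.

Q* ≈ 412 widgets

EOQ = √(2DS / H) = √(2 × 12,000 × 205 / 29).
= √(4,920,000 / 29) = √169,655.1724 ≈ 411.892.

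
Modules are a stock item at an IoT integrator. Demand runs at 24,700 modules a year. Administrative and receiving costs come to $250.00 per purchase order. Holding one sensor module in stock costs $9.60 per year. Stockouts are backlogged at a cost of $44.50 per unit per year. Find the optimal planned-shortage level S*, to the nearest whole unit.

S* ≈ 222 modules

With planned backorders, Q* = √(2DS/H) · √((H+B)/B).
√(2DS/H) = √(2 × 24,700 × 250 / 9.6) = 1134.221.
√((H+B)/B) = √((9.6+44.5)/44.5) = 1.1026.
Q* ≈ 1250.594.
S* = Q* · H/(H+B) = 1250.594 × 9.6/54.1 ≈ 221.917.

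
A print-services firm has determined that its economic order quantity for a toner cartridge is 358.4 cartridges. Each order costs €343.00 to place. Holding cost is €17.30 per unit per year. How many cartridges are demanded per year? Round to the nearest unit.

D ≈ 3,239 cartridges per year

Invert the EOQ relation Q*² = 2DS/H.
From Q* = √(2DS/H): D = Q*²H / (2S) = 358.4² × 17.3 / (2 × 343) = 3239.351.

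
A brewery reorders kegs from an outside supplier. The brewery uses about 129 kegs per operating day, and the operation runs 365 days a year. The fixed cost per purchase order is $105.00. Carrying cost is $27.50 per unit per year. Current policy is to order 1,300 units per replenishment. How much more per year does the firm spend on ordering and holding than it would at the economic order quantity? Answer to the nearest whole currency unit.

Annual demand D = 129 × 365 = 47,085.
EOQ = √(2DS/H) = √(2 × 47,085 × 105 / 27.5) ≈ 599.63.
Cost at Q* = (D/Q*)S + (Q*/2)H = √(2DSH) ≈ $16,489.87.
Cost at Q = 1,300: (47,085/1,300)×105 + (1,300/2)×27.5 = $3,803.02 + $17,875.00 = $21,678.02.
Excess = $21,678.02 − $16,489.87 = $5,188.15.

Extra cost ≈ $5,188 per year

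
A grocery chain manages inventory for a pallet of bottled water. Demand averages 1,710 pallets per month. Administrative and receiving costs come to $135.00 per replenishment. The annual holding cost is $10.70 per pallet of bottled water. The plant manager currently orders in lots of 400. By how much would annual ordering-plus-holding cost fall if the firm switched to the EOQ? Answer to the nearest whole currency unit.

Annual demand D = 1,710 × 12 = 20,520.
EOQ = √(2DS/H) = √(2 × 20,520 × 135 / 10.7) ≈ 719.58.
Cost at Q* = (D/Q*)S + (Q*/2)H = √(2DSH) ≈ $7,699.50.
Cost at Q = 400: (20,520/400)×135 + (400/2)×10.7 = $6,925.50 + $2,140.00 = $9,065.50.
Excess = $9,065.50 − $7,699.50 = $1,366.00.

Extra cost ≈ $1,366 per year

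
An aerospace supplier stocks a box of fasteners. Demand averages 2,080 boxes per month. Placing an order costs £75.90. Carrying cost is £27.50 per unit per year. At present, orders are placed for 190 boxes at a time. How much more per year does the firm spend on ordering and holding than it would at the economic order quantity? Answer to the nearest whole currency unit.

Annual demand D = 2,080 × 12 = 24,960.
EOQ = √(2DS/H) = √(2 × 24,960 × 75.9 / 27.5) ≈ 371.19.
Cost at Q* = (D/Q*)S + (Q*/2)H = √(2DSH) ≈ £10,207.62.
Cost at Q = 190: (24,960/190)×75.9 + (190/2)×27.5 = £9,970.86 + £2,612.50 = £12,583.36.
Excess = £12,583.36 − £10,207.62 = £2,375.74.

Extra cost ≈ £2,376 per year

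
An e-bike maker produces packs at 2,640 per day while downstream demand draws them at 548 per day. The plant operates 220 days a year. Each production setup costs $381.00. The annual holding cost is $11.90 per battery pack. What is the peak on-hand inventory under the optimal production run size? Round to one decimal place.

Annual demand D = 548 × 220 = 120,560.
Production build-up factor (1 − d/p) = 1 − 548/2,640 = 0.7924.
Q* = √(2DS / (H(1 − d/p))) = √(2 × 120,560 × 381 / (11.9 × 0.7924)).
= √(91,866,720 / 9.4298) ≈ 3121.237.
Maximum inventory = Q*(1 − d/p) = 3121.237 × 0.7924 ≈ 2473.344.

I_max ≈ 2,473.3 packs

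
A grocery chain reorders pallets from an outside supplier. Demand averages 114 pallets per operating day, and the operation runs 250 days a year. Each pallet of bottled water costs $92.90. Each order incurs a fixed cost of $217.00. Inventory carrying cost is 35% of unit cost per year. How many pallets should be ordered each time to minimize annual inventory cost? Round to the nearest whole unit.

Q* ≈ 617 pallets

Annual demand D = 114 × 250 = 28,500.
Holding cost H = 0.35 × $92.90 = $32.5150 per unit per year.
EOQ = √(2DS / H) = √(2 × 28,500 × 217 / 32.515).
= √(12,369,000 / 32.515) = √380,409.042 ≈ 616.773.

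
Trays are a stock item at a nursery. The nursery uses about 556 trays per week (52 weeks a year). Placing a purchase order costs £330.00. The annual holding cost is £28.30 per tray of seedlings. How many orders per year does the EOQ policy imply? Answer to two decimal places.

N ≈ 35.21 orders per year

Annual demand D = 556 × 52 = 28,912.
EOQ = √(2DS/H) = √(2 × 28,912 × 330 / 28.3) ≈ 821.14.
Orders per year = D / Q* = 28,912 / 821.14 ≈ 35.210.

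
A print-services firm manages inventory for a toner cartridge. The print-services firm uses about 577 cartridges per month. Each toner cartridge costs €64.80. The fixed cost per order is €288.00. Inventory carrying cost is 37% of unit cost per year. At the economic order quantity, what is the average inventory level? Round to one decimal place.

Average inventory ≈ 203.9 cartridges

Annual demand D = 577 × 12 = 6,924.
Holding cost H = 0.37 × €64.80 = €23.9760 per unit per year.
EOQ = √(2DS/H) = √(2 × 6,924 × 288 / 23.976) ≈ 407.85.
Average inventory = Q*/2 ≈ 407.85 / 2 = 203.925.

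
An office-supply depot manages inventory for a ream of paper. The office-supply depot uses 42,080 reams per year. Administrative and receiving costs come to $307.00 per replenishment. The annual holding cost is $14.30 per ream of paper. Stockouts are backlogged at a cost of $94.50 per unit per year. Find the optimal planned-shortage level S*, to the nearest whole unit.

S* ≈ 190 reams

With planned backorders, Q* = √(2DS/H) · √((H+B)/B).
√(2DS/H) = √(2 × 42,080 × 307 / 14.3) = 1344.169.
√((H+B)/B) = √((14.3+94.5)/94.5) = 1.0730.
Q* ≈ 1442.290.
S* = Q* · H/(H+B) = 1442.290 × 14.3/108.8 ≈ 189.566.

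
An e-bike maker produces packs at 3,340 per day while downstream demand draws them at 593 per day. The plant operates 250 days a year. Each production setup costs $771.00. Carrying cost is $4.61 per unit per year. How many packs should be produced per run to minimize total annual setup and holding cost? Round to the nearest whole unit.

Q* ≈ 7,765 packs

Annual demand D = 593 × 250 = 148,250.
Production build-up factor (1 − d/p) = 1 − 593/3,340 = 0.8225.
Q* = √(2DS / (H(1 − d/p))) = √(2 × 148,250 × 771 / (4.61 × 0.8225)).
= √(228,601,500 / 3.7915) ≈ 7764.848.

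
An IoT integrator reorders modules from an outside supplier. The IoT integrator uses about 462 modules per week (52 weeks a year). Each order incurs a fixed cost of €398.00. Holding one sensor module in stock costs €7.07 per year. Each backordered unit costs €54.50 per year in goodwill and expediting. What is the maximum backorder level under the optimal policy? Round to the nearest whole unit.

Annual demand D = 462 × 52 = 24,024.
With planned backorders, Q* = √(2DS/H) · √((H+B)/B).
√(2DS/H) = √(2 × 24,024 × 398 / 7.07) = 1644.635.
√((H+B)/B) = √((7.07+54.5)/54.5) = 1.0629.
Q* ≈ 1748.058.
S* = Q* · H/(H+B) = 1748.058 × 7.07/61.57 ≈ 200.727.

S* ≈ 201 modules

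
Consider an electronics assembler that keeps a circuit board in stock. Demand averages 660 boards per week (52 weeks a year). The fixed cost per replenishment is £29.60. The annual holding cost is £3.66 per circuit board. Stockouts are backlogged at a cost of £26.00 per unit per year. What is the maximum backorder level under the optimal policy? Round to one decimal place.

Annual demand D = 660 × 52 = 34,320.
With planned backorders, Q* = √(2DS/H) · √((H+B)/B).
√(2DS/H) = √(2 × 34,320 × 29.6 / 3.66) = 745.065.
√((H+B)/B) = √((3.66+26)/26) = 1.0681.
Q* ≈ 795.780.
S* = Q* · H/(H+B) = 795.780 × 3.66/29.66 ≈ 98.198.

S* ≈ 98.2 boards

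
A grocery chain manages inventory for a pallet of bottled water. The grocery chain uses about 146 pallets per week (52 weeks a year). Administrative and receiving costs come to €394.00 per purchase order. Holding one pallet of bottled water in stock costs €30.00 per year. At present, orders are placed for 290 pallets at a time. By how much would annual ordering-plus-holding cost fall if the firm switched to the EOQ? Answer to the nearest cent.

Extra cost ≈ €1,267.82 per year

Annual demand D = 146 × 52 = 7,592.
EOQ = √(2DS/H) = √(2 × 7,592 × 394 / 30) ≈ 446.56.
Cost at Q* = (D/Q*)S + (Q*/2)H = √(2DSH) ≈ €13,396.82.
Cost at Q = 290: (7,592/290)×394 + (290/2)×30 = €10,314.65 + €4,350.00 = €14,664.65.
Excess = €14,664.65 − €13,396.82 = €1,267.82.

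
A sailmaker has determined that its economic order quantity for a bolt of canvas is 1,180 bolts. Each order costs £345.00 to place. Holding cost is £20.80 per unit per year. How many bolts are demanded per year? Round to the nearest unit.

D ≈ 41,974 bolts per year

The basic EOQ model gives Q* = √(2DS/H); rearrange for the unknown.
From Q* = √(2DS/H): D = Q*²H / (2S) = 1,180² × 20.8 / (2 × 345) = 41973.797.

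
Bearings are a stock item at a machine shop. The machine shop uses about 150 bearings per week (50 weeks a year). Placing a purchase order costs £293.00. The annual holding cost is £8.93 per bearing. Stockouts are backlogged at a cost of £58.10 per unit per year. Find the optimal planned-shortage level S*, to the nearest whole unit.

Annual demand D = 150 × 50 = 7,500.
With planned backorders, Q* = √(2DS/H) · √((H+B)/B).
√(2DS/H) = √(2 × 7,500 × 293 / 8.93) = 701.542.
√((H+B)/B) = √((8.93+58.1)/58.1) = 1.0741.
Q* ≈ 753.529.
S* = Q* · H/(H+B) = 753.529 × 8.93/67.03 ≈ 100.388.

S* ≈ 100 bearings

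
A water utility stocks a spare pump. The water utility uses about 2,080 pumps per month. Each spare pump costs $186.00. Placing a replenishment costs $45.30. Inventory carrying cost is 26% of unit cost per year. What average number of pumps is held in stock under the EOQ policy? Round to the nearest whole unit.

Annual demand D = 2,080 × 12 = 24,960.
Holding cost H = 0.26 × $186.00 = $48.3600 per unit per year.
The optimal lot size = √(2DS/H) = √(2 × 24,960 × 45.3 / 48.36) ≈ 216.24.
Average inventory = Q*/2 ≈ 216.24 / 2 = 108.122.

Average inventory ≈ 108 pumps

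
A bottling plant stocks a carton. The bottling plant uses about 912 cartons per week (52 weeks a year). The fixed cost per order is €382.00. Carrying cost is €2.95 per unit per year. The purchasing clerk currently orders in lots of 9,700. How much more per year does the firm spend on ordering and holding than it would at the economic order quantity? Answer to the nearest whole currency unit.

Annual demand D = 912 × 52 = 47,424.
EOQ = √(2DS/H) = √(2 × 47,424 × 382 / 2.95) ≈ 3504.57.
Cost at Q* = (D/Q*)S + (Q*/2)H = √(2DSH) ≈ €10,338.48.
Cost at Q = 9,700: (47,424/9,700)×382 + (9,700/2)×2.95 = €1,867.63 + €14,307.50 = €16,175.13.
Excess = €16,175.13 − €10,338.48 = €5,836.64.

Extra cost ≈ €5,837 per year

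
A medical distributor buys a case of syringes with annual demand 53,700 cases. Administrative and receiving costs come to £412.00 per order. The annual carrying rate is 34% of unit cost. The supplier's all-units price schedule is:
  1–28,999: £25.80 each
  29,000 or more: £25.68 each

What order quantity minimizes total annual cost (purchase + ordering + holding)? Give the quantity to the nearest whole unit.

Q* ≈ 2,246 cases

Holding cost per unit per year at price C is H = 0.34·C.
Candidates are each tier's EOQ (if it falls in that tier) and each price-break quantity.
EOQ at £25.80 = 2246.0 (feasible in tier 1): TC = 53,700×£25.80 + (53,700/2246.0)×412 + (2246.0/2)×0.34×£25.80 = £1,405,161.53.
EOQ at £25.68 = 2251.2 < 29000, so use break Q=29000: TC = 53,700×£25.68 + (53,700/29000.0)×412 + (29000.0/2)×0.34×£25.68 = £1,506,381.31.
Lowest total cost is £1,405,161.53 at Q = 2246.0.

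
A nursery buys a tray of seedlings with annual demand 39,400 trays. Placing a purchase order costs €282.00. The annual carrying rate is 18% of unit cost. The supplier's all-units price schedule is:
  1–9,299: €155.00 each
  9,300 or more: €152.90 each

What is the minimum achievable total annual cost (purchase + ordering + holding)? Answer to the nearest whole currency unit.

TC* ≈ €6,131,899

Holding cost per unit per year at price C is H = 0.18·C.
Candidates are each tier's EOQ (if it falls in that tier) and each price-break quantity.
EOQ at €155.00 = 892.5 (feasible in tier 1): TC = 39,400×€155.00 + (39,400/892.5)×282 + (892.5/2)×0.18×€155.00 = €6,131,899.45.
EOQ at €152.90 = 898.6 < 9300, so use break Q=9300: TC = 39,400×€152.90 + (39,400/9300.0)×282 + (9300.0/2)×0.18×€152.90 = €6,153,432.01.
Lowest total cost among the candidates is at Q = 892.5.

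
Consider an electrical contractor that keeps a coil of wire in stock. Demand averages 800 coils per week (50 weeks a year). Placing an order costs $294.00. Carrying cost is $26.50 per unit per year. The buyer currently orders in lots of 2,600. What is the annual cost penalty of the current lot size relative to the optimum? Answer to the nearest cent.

Annual demand D = 800 × 50 = 40,000.
EOQ = √(2DS/H) = √(2 × 40,000 × 294 / 26.5) ≈ 942.10.
Cost at Q* = (D/Q*)S + (Q*/2)H = √(2DSH) ≈ $24,965.58.
Cost at Q = 2,600: (40,000/2,600)×294 + (2,600/2)×26.5 = $4,523.08 + $34,450.00 = $38,973.08.
Excess = $38,973.08 − $24,965.58 = $14,007.50.

Extra cost ≈ $14,007.50 per year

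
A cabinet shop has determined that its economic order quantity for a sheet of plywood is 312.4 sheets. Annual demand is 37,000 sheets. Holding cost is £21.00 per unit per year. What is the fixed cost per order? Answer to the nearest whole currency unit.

Squaring Q* = √(2DS/H) gives Q*² = 2DS/H.
From Q* = √(2DS/H): S = Q*²H / (2D) = 312.4² × 21 / (2 × 37,000) = 27.6955.

S ≈ £28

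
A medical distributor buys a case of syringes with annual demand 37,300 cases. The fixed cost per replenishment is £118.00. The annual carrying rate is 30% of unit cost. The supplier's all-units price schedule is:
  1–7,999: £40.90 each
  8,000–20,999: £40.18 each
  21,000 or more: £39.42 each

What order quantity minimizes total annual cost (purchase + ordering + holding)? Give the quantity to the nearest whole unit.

Q* ≈ 847 cases

Holding cost per unit per year at price C is H = 0.30·C.
Candidates are each tier's EOQ (if it falls in that tier) and each price-break quantity.
EOQ at £40.90 = 847.0 (feasible in tier 1): TC = 37,300×£40.90 + (37,300/847.0)×118 + (847.0/2)×0.30×£40.90 = £1,535,962.80.
EOQ at £40.18 = 854.6 < 8000, so use break Q=8000: TC = 37,300×£40.18 + (37,300/8000.0)×118 + (8000.0/2)×0.30×£40.18 = £1,547,480.18.
EOQ at £39.42 = 862.8 < 21000, so use break Q=21000: TC = 37,300×£39.42 + (37,300/21000.0)×118 + (21000.0/2)×0.30×£39.42 = £1,594,748.59.
Lowest total cost is £1,535,962.80 at Q = 847.0.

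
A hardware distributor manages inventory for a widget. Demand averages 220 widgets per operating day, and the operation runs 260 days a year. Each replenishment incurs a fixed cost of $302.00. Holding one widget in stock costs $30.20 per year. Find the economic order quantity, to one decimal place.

Q* ≈ 1,069.6 widgets

Annual demand D = 220 × 260 = 57,200.
EOQ = √(2DS / H) = √(2 × 57,200 × 302 / 30.2).
= √(34,548,800 / 30.2) = √1,144,000 ≈ 1069.579.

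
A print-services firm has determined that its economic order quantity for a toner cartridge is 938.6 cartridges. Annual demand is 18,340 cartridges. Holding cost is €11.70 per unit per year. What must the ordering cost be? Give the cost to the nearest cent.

Invert the EOQ relation Q*² = 2DS/H.
From Q* = √(2DS/H): S = Q*²H / (2D) = 938.6² × 11.7 / (2 × 18,340) = 281.0073.

S ≈ €281.01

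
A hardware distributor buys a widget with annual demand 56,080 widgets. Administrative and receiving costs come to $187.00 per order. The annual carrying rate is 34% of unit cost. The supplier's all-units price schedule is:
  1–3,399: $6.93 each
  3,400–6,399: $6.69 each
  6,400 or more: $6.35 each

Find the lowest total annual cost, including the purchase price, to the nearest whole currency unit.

Holding cost per unit per year at price C is H = 0.34·C.
Candidates are each tier's EOQ (if it falls in that tier) and each price-break quantity.
EOQ at $6.93 = 2983.6 (feasible in tier 1): TC = 56,080×$6.93 + (56,080/2983.6)×187 + (2983.6/2)×0.34×$6.93 = $395,664.25.
EOQ at $6.69 = 3036.6 < 3400, so use break Q=3400: TC = 56,080×$6.69 + (56,080/3400.0)×187 + (3400.0/2)×0.34×$6.69 = $382,126.42.
EOQ at $6.35 = 3116.8 < 6400, so use break Q=6400: TC = 56,080×$6.35 + (56,080/6400.0)×187 + (6400.0/2)×0.34×$6.35 = $364,655.39.
Lowest total cost among the candidates is at Q = 6400.0.

TC* ≈ $364,655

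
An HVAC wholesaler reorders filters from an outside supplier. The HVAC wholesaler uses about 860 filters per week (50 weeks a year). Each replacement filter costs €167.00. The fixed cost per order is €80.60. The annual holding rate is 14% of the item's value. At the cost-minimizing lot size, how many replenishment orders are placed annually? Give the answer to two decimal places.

Annual demand D = 860 × 50 = 43,000.
Holding cost H = 0.14 × €167.00 = €23.3800 per unit per year.
Q* = √(2DS/H) = √(2 × 43,000 × 80.6 / 23.38) ≈ 544.50.
Orders per year = D / Q* = 43,000 / 544.50 ≈ 78.972.

N ≈ 78.97 orders per year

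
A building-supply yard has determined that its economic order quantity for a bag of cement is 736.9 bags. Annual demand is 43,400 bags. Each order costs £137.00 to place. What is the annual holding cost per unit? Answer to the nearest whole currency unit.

The basic EOQ model gives Q* = √(2DS/H); rearrange for the unknown.
From Q* = √(2DS/H): H = 2DS / Q*² = 2 × 43,400 × 137 / 736.9² = 21.8989.

H ≈ £22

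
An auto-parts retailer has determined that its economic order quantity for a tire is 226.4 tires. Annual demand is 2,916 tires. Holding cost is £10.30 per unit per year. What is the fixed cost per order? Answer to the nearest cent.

The basic EOQ model gives Q* = √(2DS/H); rearrange for the unknown.
From Q* = √(2DS/H): S = Q*²H / (2D) = 226.4² × 10.3 / (2 × 2,916) = 90.5258.

S ≈ £90.53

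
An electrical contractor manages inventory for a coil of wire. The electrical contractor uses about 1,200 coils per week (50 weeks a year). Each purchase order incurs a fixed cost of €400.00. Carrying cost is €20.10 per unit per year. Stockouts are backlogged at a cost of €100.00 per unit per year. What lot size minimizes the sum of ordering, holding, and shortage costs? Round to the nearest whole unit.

Q* ≈ 1,694 coils

Annual demand D = 1,200 × 50 = 60,000.
With planned backorders, Q* = √(2DS/H) · √((H+B)/B).
√(2DS/H) = √(2 × 60,000 × 400 / 20.1) = 1545.335.
√((H+B)/B) = √((20.1+100)/100) = 1.0959.
Q* ≈ 1693.535.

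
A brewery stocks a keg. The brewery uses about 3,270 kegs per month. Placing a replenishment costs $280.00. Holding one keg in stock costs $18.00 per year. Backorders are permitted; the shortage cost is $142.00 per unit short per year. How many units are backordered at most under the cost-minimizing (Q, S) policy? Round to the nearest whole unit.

Annual demand D = 3,270 × 12 = 39,240.
With planned backorders, Q* = √(2DS/H) · √((H+B)/B).
√(2DS/H) = √(2 × 39,240 × 280 / 18) = 1104.898.
√((H+B)/B) = √((18+142)/142) = 1.0615.
Q* ≈ 1172.838.
S* = Q* · H/(H+B) = 1172.838 × 18/160 ≈ 131.944.

S* ≈ 132 kegs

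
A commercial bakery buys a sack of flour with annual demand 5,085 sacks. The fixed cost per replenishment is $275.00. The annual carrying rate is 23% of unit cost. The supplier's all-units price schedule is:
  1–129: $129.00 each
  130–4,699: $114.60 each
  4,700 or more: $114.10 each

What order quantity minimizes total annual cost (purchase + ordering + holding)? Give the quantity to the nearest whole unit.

Holding cost per unit per year at price C is H = 0.23·C.
For each price level, check whether its EOQ is feasible; otherwise the best quantity at that price is the breakpoint.
Tier 1 ($129.00): EOQ = 307.0 exceeds tier's upper bound 129, so this tier is dominated.
EOQ at $114.60 = 325.7 (feasible in tier 2): TC = 5,085×$114.60 + (5,085/325.7)×275 + (325.7/2)×0.23×$114.60 = $591,326.85.
EOQ at $114.10 = 326.5 < 4700, so use break Q=4700: TC = 5,085×$114.10 + (5,085/4700.0)×275 + (4700.0/2)×0.23×$114.10 = $642,167.08.
Lowest total cost is $591,326.85 at Q = 325.7.

Q* ≈ 326 sacks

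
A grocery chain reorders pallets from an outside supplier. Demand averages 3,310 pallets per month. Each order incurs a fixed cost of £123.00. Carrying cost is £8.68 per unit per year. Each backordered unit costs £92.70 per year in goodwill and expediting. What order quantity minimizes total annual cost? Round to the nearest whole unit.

Annual demand D = 3,310 × 12 = 39,720.
With planned backorders, Q* = √(2DS/H) · √((H+B)/B).
√(2DS/H) = √(2 × 39,720 × 123 / 8.68) = 1060.992.
√((H+B)/B) = √((8.68+92.7)/92.7) = 1.0458.
Q* ≈ 1109.554.

Q* ≈ 1,110 pallets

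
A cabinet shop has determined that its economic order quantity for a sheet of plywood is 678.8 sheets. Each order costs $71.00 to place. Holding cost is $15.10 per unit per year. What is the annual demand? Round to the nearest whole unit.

D ≈ 48,997 sheets per year

Squaring Q* = √(2DS/H) gives Q*² = 2DS/H.
From Q* = √(2DS/H): D = Q*²H / (2S) = 678.8² × 15.1 / (2 × 71) = 48997.314.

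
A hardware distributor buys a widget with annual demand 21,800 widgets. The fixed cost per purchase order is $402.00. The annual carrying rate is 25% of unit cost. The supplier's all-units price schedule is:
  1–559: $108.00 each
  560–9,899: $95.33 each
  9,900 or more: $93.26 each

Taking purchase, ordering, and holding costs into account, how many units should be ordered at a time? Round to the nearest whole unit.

Q* ≈ 858 widgets

Holding cost per unit per year at price C is H = 0.25·C.
Evaluate total cost at each tier's feasible EOQ or, if the EOQ is below the tier, at the tier's minimum quantity.
Tier 1 ($108.00): EOQ = 805.7 exceeds tier's upper bound 559, so this tier is dominated.
EOQ at $95.33 = 857.6 (feasible in tier 2): TC = 21,800×$95.33 + (21,800/857.6)×402 + (857.6/2)×0.25×$95.33 = $2,098,632.13.
EOQ at $93.26 = 867.0 < 9900, so use break Q=9900: TC = 21,800×$93.26 + (21,800/9900.0)×402 + (9900.0/2)×0.25×$93.26 = $2,149,362.46.
Lowest total cost is $2,098,632.13 at Q = 857.6.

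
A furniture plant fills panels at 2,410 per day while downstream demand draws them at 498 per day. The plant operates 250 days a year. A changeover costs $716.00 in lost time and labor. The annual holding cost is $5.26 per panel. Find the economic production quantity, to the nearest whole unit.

Q* ≈ 6,536 panels

Annual demand D = 498 × 250 = 124,500.
Production build-up factor (1 − d/p) = 1 − 498/2,410 = 0.7934.
Q* = √(2DS / (H(1 − d/p))) = √(2 × 124,500 × 716 / (5.26 × 0.7934)).
= √(178,284,000 / 4.1731) ≈ 6536.238.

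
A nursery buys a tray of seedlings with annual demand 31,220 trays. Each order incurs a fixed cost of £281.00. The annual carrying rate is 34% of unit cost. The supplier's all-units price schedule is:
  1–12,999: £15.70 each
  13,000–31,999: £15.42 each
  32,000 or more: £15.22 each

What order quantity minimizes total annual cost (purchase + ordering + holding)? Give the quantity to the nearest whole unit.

Q* ≈ 1,813 trays

Holding cost per unit per year at price C is H = 0.34·C.
Candidates are each tier's EOQ (if it falls in that tier) and each price-break quantity.
EOQ at £15.70 = 1813.0 (feasible in tier 1): TC = 31,220×£15.70 + (31,220/1813.0)×281 + (1813.0/2)×0.34×£15.70 = £499,831.74.
EOQ at £15.42 = 1829.4 < 13000, so use break Q=13000: TC = 31,220×£15.42 + (31,220/13000.0)×281 + (13000.0/2)×0.34×£15.42 = £516,165.43.
EOQ at £15.22 = 1841.4 < 32000, so use break Q=32000: TC = 31,220×£15.22 + (31,220/32000.0)×281 + (32000.0/2)×0.34×£15.22 = £558,239.35.
Lowest total cost is £499,831.74 at Q = 1813.0.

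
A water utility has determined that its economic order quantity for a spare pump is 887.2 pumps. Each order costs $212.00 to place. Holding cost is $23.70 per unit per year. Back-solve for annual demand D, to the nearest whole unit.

D ≈ 43,997 pumps per year

Squaring Q* = √(2DS/H) gives Q*² = 2DS/H.
From Q* = √(2DS/H): D = Q*²H / (2S) = 887.2² × 23.7 / (2 × 212) = 43997.252.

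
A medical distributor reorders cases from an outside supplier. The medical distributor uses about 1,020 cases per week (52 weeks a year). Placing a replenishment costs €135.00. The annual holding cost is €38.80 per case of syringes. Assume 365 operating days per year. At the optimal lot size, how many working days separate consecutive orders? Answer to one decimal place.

Annual demand D = 1,020 × 52 = 53,040.
Q* = √(2DS/H) = √(2 × 53,040 × 135 / 38.8) ≈ 607.53.
Cycle time = Q*/D × 365 = 607.53 / 53,040 × 365 ≈ 4.181 days.

T ≈ 4.2 days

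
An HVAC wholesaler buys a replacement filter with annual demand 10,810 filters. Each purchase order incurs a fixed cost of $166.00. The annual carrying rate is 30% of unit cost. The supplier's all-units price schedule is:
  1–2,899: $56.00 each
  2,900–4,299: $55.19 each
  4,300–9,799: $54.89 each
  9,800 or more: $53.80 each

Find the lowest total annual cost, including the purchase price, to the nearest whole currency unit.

TC* ≈ $613,125

Holding cost per unit per year at price C is H = 0.30·C.
Candidates are each tier's EOQ (if it falls in that tier) and each price-break quantity.
EOQ at $56.00 = 462.2 (feasible in tier 1): TC = 10,810×$56.00 + (10,810/462.2)×166 + (462.2/2)×0.30×$56.00 = $613,124.91.
EOQ at $55.19 = 465.6 < 2900, so use break Q=2900: TC = 10,810×$55.19 + (10,810/2900.0)×166 + (2900.0/2)×0.30×$55.19 = $621,230.33.
EOQ at $54.89 = 466.8 < 4300, so use break Q=4300: TC = 10,810×$54.89 + (10,810/4300.0)×166 + (4300.0/2)×0.30×$54.89 = $629,182.27.
EOQ at $53.80 = 471.6 < 9800, so use break Q=9800: TC = 10,810×$53.80 + (10,810/9800.0)×166 + (9800.0/2)×0.30×$53.80 = $660,847.11.
Lowest total cost among the candidates is at Q = 462.2.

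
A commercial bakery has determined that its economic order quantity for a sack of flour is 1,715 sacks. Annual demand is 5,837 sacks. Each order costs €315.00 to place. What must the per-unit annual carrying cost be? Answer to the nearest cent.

H ≈ €1.25

Squaring Q* = √(2DS/H) gives Q*² = 2DS/H.
From Q* = √(2DS/H): H = 2DS / Q*² = 2 × 5,837 × 315 / 1,715² = 1.2503.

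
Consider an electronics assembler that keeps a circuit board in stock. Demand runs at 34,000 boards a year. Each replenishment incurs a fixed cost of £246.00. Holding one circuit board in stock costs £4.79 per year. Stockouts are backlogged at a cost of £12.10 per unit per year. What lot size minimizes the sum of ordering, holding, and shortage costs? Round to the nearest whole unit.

Q* ≈ 2,208 boards

With planned backorders, Q* = √(2DS/H) · √((H+B)/B).
√(2DS/H) = √(2 × 34,000 × 246 / 4.79) = 1868.763.
√((H+B)/B) = √((4.79+12.1)/12.1) = 1.1815.
Q* ≈ 2207.885.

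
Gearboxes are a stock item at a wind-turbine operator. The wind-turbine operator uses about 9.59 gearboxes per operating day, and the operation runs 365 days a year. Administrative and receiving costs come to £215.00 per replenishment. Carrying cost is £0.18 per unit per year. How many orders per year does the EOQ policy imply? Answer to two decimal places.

N ≈ 1.21 orders per year

Annual demand D = 9.59 × 365 = 3,500.35.
EOQ = √(2DS/H) = √(2 × 3,500.35 × 215 / 0.18) ≈ 2891.70.
Orders per year = D / Q* = 3,500.35 / 2891.70 ≈ 1.210.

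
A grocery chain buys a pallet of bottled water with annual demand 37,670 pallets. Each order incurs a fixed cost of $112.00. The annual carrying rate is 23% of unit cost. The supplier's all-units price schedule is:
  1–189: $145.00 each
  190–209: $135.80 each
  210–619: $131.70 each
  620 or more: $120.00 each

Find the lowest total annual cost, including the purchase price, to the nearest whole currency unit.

Holding cost per unit per year at price C is H = 0.23·C.
Candidates are each tier's EOQ (if it falls in that tier) and each price-break quantity.
Tier 1 ($145.00): EOQ = 503.0 exceeds tier's upper bound 189, so this tier is dominated.
Tier 2 ($135.80): EOQ = 519.8 exceeds tier's upper bound 209, so this tier is dominated.
EOQ at $131.70 = 527.8 (feasible in tier 3): TC = 37,670×$131.70 + (37,670/527.8)×112 + (527.8/2)×0.23×$131.70 = $4,977,126.43.
EOQ at $120.00 = 552.9 < 620, so use break Q=620: TC = 37,670×$120.00 + (37,670/620.0)×112 + (620.0/2)×0.23×$120.00 = $4,535,760.90.
Lowest total cost among the candidates is at Q = 620.0.

TC* ≈ $4,535,761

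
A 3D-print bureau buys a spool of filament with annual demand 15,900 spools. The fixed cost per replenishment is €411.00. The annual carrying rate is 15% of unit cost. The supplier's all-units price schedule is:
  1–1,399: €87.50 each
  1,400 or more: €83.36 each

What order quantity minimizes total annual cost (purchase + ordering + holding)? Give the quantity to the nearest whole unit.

Q* ≈ 1,400 spools

Holding cost per unit per year at price C is H = 0.15·C.
Evaluate total cost at each tier's feasible EOQ or, if the EOQ is below the tier, at the tier's minimum quantity.
EOQ at €87.50 = 997.9 (feasible in tier 1): TC = 15,900×€87.50 + (15,900/997.9)×411 + (997.9/2)×0.15×€87.50 = €1,404,347.37.
EOQ at €83.36 = 1022.4 < 1400, so use break Q=1400: TC = 15,900×€83.36 + (15,900/1400.0)×411 + (1400.0/2)×0.15×€83.36 = €1,338,844.59.
Lowest total cost is €1,338,844.59 at Q = 1400.0.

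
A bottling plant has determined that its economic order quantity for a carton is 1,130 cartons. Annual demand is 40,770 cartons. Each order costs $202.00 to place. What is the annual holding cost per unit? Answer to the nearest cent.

H ≈ $12.90

Invert the EOQ relation Q*² = 2DS/H.
From Q* = √(2DS/H): H = 2DS / Q*² = 2 × 40,770 × 202 / 1,130² = 12.8993.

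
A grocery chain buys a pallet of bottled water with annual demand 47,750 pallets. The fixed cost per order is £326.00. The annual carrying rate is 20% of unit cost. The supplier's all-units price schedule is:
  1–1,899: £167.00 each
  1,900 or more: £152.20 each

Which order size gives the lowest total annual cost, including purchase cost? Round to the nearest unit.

Q* ≈ 1,900 pallets

Holding cost per unit per year at price C is H = 0.20·C.
Evaluate total cost at each tier's feasible EOQ or, if the EOQ is below the tier, at the tier's minimum quantity.
EOQ at £167.00 = 965.5 (feasible in tier 1): TC = 47,750×£167.00 + (47,750/965.5)×326 + (965.5/2)×0.20×£167.00 = £8,006,496.58.
EOQ at £152.20 = 1011.3 < 1900, so use break Q=1900: TC = 47,750×£152.20 + (47,750/1900.0)×326 + (1900.0/2)×0.20×£152.20 = £7,304,660.89.
Lowest total cost is £7,304,660.89 at Q = 1900.0.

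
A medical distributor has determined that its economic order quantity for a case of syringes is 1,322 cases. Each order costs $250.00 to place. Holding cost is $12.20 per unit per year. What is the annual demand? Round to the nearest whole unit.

Invert the EOQ relation Q*² = 2DS/H.
From Q* = √(2DS/H): D = Q*²H / (2S) = 1,322² × 12.2 / (2 × 250) = 42643.490.

D ≈ 42,643 cases per year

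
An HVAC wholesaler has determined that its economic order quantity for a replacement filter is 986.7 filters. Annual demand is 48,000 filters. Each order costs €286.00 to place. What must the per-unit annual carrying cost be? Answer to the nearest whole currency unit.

Invert the EOQ relation Q*² = 2DS/H.
From Q* = √(2DS/H): H = 2DS / Q*² = 2 × 48,000 × 286 / 986.7² = 28.2012.

H ≈ €28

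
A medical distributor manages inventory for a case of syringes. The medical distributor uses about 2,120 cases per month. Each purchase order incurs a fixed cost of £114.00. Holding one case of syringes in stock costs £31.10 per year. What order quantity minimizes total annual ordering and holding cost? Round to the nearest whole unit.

Q* ≈ 432 cases

Annual demand D = 2,120 × 12 = 25,440.
EOQ = √(2DS / H) = √(2 × 25,440 × 114 / 31.1).
= √(5,800,320 / 31.1) = √186,505.4662 ≈ 431.863.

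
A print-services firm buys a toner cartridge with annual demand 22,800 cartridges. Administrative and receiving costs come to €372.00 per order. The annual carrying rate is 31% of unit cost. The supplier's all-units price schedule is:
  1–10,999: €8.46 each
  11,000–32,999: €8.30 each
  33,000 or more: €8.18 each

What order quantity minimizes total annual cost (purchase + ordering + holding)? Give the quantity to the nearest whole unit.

Holding cost per unit per year at price C is H = 0.31·C.
Evaluate total cost at each tier's feasible EOQ or, if the EOQ is below the tier, at the tier's minimum quantity.
EOQ at €8.46 = 2543.2 (feasible in tier 1): TC = 22,800×€8.46 + (22,800/2543.2)×372 + (2543.2/2)×0.31×€8.46 = €199,557.91.
EOQ at €8.30 = 2567.6 < 11000, so use break Q=11000: TC = 22,800×€8.30 + (22,800/11000.0)×372 + (11000.0/2)×0.31×€8.30 = €204,162.55.
EOQ at €8.18 = 2586.4 < 33000, so use break Q=33000: TC = 22,800×€8.18 + (22,800/33000.0)×372 + (33000.0/2)×0.31×€8.18 = €228,601.72.
Lowest total cost is €199,557.91 at Q = 2543.2.

Q* ≈ 2,543 cartridges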